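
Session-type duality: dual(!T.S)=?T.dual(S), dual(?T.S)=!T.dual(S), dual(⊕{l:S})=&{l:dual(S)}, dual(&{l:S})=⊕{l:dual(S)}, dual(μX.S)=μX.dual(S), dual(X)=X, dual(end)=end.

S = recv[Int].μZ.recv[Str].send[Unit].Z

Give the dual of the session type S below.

recv[Int] ↦ send[Int]
  μZ ↦ μZ  (binder kept)
    recv[Str] ↦ send[Str]
      send[Unit] ↦ recv[Unit]
        Z ↦ Z

send[Int].μZ.send[Str].recv[Unit].Z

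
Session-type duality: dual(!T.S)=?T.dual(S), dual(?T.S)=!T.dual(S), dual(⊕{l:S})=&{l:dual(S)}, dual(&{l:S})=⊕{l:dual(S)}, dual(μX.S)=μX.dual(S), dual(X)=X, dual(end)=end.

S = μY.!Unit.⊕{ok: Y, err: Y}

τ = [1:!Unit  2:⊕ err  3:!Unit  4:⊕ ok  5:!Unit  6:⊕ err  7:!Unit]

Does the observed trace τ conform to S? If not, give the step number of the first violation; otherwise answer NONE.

NONE

@1 !Unit  match  residual = ⊕{ok: μY.…, err: μY.…}
@2 ⊕ err  match  residual = μY.…
@3 !Unit  match  residual = ⊕{ok: μY.…, err: μY.…}
@4 ⊕ ok  match  residual = μY.…
@5 !Unit  match  residual = ⊕{ok: μY.…, err: μY.…}
@6 ⊕ err  match  residual = μY.…
@7 !Unit  match  residual = ⊕{ok: μY.…, err: μY.…}
τ conforms to S (length 7)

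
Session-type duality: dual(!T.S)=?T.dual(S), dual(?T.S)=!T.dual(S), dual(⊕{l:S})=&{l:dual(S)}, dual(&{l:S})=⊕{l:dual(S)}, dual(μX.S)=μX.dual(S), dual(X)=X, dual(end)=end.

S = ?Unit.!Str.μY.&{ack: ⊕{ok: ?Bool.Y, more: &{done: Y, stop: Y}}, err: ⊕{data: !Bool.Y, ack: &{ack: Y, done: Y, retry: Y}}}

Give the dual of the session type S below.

?Unit ↦ !Unit
  !Str ↦ ?Str
    μY ↦ μY  (μ self-dual)
      &{ack,err} ↦ ⊕{ack,err}  (offer→select)
        case ack:
          ⊕{ok,more} ↦ &{ok,more}  (select→offer)
            case ok:
              ?Bool ↦ !Bool
                Y self-dual
            case more:
              &{done,stop} ↦ ⊕{done,stop}  (offer→select)
                case done:
                  Y self-dual
                case stop:
                  Y self-dual
        case err:
          ⊕{data,ack} ↦ &{data,ack}  (select→offer)
            case data:
              !Bool ↦ ?Bool
                Y self-dual
            case ack:
              &{ack,done,retry} ↦ ⊕{ack,done,retry}  (offer→select)
                case ack:
                  Y self-dual
                case done:
                  Y self-dual
                case retry:
                  Y self-dual

!Unit.?Str.μY.⊕{ack: &{ok: !Bool.Y, more: ⊕{done: Y, stop: Y}}, err: &{data: ?Bool.Y, ack: ⊕{ack: Y, done: Y, retry: Y}}}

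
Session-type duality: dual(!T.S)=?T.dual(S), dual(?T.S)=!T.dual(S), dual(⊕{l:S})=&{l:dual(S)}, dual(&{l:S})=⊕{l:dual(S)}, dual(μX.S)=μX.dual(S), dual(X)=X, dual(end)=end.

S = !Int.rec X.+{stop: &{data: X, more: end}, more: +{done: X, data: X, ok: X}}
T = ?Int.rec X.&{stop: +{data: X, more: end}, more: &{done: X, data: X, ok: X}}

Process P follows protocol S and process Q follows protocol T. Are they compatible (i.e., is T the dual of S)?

!Int | ?Int  ok
  rec X | rec X  ok (binder kept)
    +{stop,more} | &{stop,more}  ok labels match
      case stop:
        &{data,more} | +{data,more}  ok labels match
          case data:
            X | X  ok
          case more:
            end | end  ok
      case more:
        +{done,data,ok} | &{done,data,ok}  ok labels match
          case done:
            X | X  ok
          case data:
            X | X  ok
          case ok:
            X | X  ok

YES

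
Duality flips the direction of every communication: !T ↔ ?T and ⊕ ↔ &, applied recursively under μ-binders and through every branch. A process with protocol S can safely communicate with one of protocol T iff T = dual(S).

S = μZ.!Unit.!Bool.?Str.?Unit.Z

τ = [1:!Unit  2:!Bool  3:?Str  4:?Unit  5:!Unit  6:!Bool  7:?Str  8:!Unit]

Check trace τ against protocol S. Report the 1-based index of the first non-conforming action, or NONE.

8

[1] !Unit  ✓  cont: !Bool.?Str.?Unit.μZ.…
[2] !Bool  ✓  cont: ?Str.?Unit.μZ.…
[3] ?Str  ✓  cont: ?Unit.μZ.…
[4] ?Unit  ✓  cont: μZ.…
[5] !Unit  ✓  cont: !Bool.?Str.?Unit.μZ.…
[6] !Bool  ✓  cont: ?Str.?Unit.μZ.…
[7] ?Str  ✓  cont: ?Unit.μZ.…
[8] got !Unit, protocol expects ?Unit  ✗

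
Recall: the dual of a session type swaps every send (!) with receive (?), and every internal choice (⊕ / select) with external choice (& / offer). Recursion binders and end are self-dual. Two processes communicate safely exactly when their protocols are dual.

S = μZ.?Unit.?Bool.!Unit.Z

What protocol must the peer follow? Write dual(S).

μZ → μZ  (binder kept)
  ?Unit → !Unit
    ?Bool → !Bool
      !Unit → ?Unit
        dual(Z) = Z

μZ.!Unit.!Bool.?Unit.Z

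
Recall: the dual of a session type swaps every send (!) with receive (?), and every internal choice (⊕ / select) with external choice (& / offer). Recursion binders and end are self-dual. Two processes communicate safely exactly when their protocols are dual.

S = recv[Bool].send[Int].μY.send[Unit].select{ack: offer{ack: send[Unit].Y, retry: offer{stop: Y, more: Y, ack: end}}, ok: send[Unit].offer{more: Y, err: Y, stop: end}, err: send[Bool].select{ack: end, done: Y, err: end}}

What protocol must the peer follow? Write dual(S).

send[Bool].recv[Int].μY.recv[Unit].offer{ack: select{ack: recv[Unit].Y, retry: select{stop: Y, more: Y, ack: end}}, ok: recv[Unit].select{more: Y, err: Y, stop: end}, err: recv[Bool].offer{ack: end, done: Y, err: end}}

recv[Bool] ↦ send[Bool]
  send[Int] ↦ recv[Int]
    μY ↦ μY  (μ self-dual)
      send[Unit] ↦ recv[Unit]
        select{ack,ok,err} ↦ offer{ack,ok,err}  (select→offer)
          • ack:
            offer{ack,retry} ↦ select{ack,retry}  (external→internal)
              • ack:
                send[Unit] ↦ recv[Unit]
                  Y ↦ Y
              • retry:
                offer{stop,more,ack} ↦ select{stop,more,ack}  (external→internal)
                  • stop:
                    Y ↦ Y
                  • more:
                    Y ↦ Y
                  • ack:
                    end ↦ end
          • ok:
            send[Unit] ↦ recv[Unit]
              offer{more,err,stop} ↦ select{more,err,stop}  (external→internal)
                • more:
                  Y ↦ Y
                • err:
                  Y ↦ Y
                • stop:
                  end ↦ end
          • err:
            send[Bool] ↦ recv[Bool]
              select{ack,done,err} ↦ offer{ack,done,err}  (select→offer)
                • ack:
                  end ↦ end
                • done:
                  Y ↦ Y
                • err:
                  end ↦ end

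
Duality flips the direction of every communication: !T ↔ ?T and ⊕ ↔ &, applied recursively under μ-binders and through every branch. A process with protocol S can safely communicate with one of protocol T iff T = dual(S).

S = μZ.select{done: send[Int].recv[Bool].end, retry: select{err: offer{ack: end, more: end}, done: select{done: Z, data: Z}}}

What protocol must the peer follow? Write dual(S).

μZ.offer{done: recv[Int].send[Bool].end, retry: offer{err: select{ack: end, more: end}, done: offer{done: Z, data: Z}}}

μZ = μZ  (rec unchanged)
  select{done,retry} = offer{done,retry}  (⊕→&)
    [done]
      send[Int] = recv[Int]
        recv[Bool] = send[Bool]
          end ↦ end
    [retry]
      select{err,done} = offer{err,done}  (⊕→&)
        [err]
          offer{ack,more} = select{ack,more}  (&→⊕)
            [ack]
              end ↦ end
            [more]
              end ↦ end
        [done]
          select{done,data} = offer{done,data}  (⊕→&)
            [done]
              Z ↦ Z
            [data]
              Z ↦ Z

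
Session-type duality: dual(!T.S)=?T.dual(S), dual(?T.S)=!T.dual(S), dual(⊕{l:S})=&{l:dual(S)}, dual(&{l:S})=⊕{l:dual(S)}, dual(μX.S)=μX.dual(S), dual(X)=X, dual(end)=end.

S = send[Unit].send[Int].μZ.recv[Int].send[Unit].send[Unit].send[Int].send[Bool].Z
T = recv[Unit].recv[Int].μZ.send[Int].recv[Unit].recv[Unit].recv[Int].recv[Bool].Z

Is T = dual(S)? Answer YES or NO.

YES

send[Unit] | recv[Unit]  ✓
  send[Int] | recv[Int]  ✓
    μZ | μZ  ✓ (binder kept)
      recv[Int] | send[Int]  ✓
        send[Unit] | recv[Unit]  ✓
          send[Unit] | recv[Unit]  ✓
            send[Int] | recv[Int]  ✓
              send[Bool] | recv[Bool]  ✓
                Z | Z  ✓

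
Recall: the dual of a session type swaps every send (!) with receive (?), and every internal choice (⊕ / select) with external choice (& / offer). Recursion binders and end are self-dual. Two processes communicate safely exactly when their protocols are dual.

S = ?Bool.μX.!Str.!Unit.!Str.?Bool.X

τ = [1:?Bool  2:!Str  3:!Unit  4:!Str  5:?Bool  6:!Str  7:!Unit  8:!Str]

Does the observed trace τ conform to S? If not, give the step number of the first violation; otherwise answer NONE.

@1 ?Bool  ok  cont: μX.…
@2 !Str  ok  cont: !Unit.!Str.?Bool.μX.…
@3 !Unit  ok  cont: !Str.?Bool.μX.…
@4 !Str  ok  cont: ?Bool.μX.…
@5 ?Bool  ok  cont: μX.…
@6 !Str  ok  cont: !Unit.!Str.?Bool.μX.…
@7 !Unit  ok  cont: !Str.?Bool.μX.…
@8 !Str  ok  cont: ?Bool.μX.…
τ conforms to S (length 8)

NONE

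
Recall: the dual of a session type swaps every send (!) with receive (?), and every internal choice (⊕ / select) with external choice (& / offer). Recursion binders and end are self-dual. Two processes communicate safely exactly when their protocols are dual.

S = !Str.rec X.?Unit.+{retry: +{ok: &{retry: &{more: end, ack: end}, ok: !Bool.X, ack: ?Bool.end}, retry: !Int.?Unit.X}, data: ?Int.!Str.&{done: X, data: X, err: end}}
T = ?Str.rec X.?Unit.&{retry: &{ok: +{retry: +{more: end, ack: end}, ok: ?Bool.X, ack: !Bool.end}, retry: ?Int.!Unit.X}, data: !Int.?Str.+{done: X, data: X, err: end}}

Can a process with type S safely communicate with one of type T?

!Str | ?Str  ✓
  rec X | rec X  ✓ (μ self-dual)
    ?Unit | ?Unit  ✗ same direction on both sides — not dual

NO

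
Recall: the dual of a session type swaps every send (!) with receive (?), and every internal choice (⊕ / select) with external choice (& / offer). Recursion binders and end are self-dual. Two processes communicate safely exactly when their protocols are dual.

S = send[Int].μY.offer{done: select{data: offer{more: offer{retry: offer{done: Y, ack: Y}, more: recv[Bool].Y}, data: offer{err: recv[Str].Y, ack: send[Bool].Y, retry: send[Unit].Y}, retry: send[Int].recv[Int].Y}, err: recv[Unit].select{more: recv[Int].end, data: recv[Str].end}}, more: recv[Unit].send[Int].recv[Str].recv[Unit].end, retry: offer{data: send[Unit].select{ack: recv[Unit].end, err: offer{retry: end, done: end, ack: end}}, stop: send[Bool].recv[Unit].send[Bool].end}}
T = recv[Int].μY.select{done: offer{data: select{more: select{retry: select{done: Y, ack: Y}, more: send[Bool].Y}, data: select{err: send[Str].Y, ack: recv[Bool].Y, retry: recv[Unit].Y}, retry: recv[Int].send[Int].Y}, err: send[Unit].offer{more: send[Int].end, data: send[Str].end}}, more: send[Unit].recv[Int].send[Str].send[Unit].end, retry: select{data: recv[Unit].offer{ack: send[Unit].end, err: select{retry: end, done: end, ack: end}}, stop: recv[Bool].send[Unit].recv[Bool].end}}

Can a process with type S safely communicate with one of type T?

YES

send[Int] ‖ recv[Int]  ✓
  μY ‖ μY  ✓ (binder kept)
    offer{done,more,retry} ‖ select{done,more,retry}  ✓ same labels
      [done]
        select{data,err} ‖ offer{data,err}  ✓ same labels
          [data]
            offer{more,data,retry} ‖ select{more,data,retry}  ✓ same labels
              [more]
                offer{retry,more} ‖ select{retry,more}  ✓ same labels
                  [retry]
                    offer{done,ack} ‖ select{done,ack}  ✓ same labels
                      [done]
                        Y ‖ Y  ✓
                      [ack]
                        Y ‖ Y  ✓
                  [more]
                    recv[Bool] ‖ send[Bool]  ✓
                      Y ‖ Y  ✓
              [data]
                offer{err,ack,retry} ‖ select{err,ack,retry}  ✓ same labels
                  [err]
                    recv[Str] ‖ send[Str]  ✓
                      Y ‖ Y  ✓
                  [ack]
                    send[Bool] ‖ recv[Bool]  ✓
                      Y ‖ Y  ✓
                  [retry]
                    send[Unit] ‖ recv[Unit]  ✓
                      Y ‖ Y  ✓
              [retry]
                send[Int] ‖ recv[Int]  ✓
                  recv[Int] ‖ send[Int]  ✓
                    Y ‖ Y  ✓
          [err]
            recv[Unit] ‖ send[Unit]  ✓
              select{more,data} ‖ offer{more,data}  ✓ same labels
                [more]
                  recv[Int] ‖ send[Int]  ✓
                    end ‖ end  ✓
                [data]
                  recv[Str] ‖ send[Str]  ✓
                    end ‖ end  ✓
      [more]
        recv[Unit] ‖ send[Unit]  ✓
          send[Int] ‖ recv[Int]  ✓
            recv[Str] ‖ send[Str]  ✓
              recv[Unit] ‖ send[Unit]  ✓
                end ‖ end  ✓
      [retry]
        offer{data,stop} ‖ select{data,stop}  ✓ same labels
          [data]
            send[Unit] ‖ recv[Unit]  ✓
              select{ack,err} ‖ offer{ack,err}  ✓ same labels
                [ack]
                  recv[Unit] ‖ send[Unit]  ✓
                    end ‖ end  ✓
                [err]
                  offer{retry,done,ack} ‖ select{retry,done,ack}  ✓ same labels
                    [retry]
                      end ‖ end  ✓
                    [done]
                      end ‖ end  ✓
                    [ack]
                      end ‖ end  ✓
          [stop]
            send[Bool] ‖ recv[Bool]  ✓
              recv[Unit] ‖ send[Unit]  ✓
                send[Bool] ‖ recv[Bool]  ✓
                  end ‖ end  ✓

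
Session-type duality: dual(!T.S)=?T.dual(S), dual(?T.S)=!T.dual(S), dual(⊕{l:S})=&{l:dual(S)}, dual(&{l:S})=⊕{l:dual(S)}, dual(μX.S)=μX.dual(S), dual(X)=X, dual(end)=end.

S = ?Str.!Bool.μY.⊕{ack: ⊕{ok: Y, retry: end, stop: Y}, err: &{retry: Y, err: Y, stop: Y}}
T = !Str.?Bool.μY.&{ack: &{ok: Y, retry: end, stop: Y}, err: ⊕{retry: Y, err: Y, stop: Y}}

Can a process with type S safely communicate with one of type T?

YES

?Str | !Str  match
  !Bool | ?Bool  match
    μY | μY  match (rec unchanged)
      ⊕{ack,err} | &{ack,err}  match labels match
        • ack:
          ⊕{ok,retry,stop} | &{ok,retry,stop}  match labels match
            • ok:
              Y | Y  match
            • retry:
              end | end  match
            • stop:
              Y | Y  match
        • err:
          &{retry,err,stop} | ⊕{retry,err,stop}  match labels match
            • retry:
              Y | Y  match
            • err:
              Y | Y  match
            • stop:
              Y | Y  match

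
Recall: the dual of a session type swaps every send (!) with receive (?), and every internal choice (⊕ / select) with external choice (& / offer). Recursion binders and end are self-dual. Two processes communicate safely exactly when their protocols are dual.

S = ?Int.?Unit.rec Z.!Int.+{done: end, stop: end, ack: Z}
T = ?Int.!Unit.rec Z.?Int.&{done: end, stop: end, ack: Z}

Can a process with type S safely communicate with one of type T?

NO

?Int vs ?Int  ✗ same direction on both sides — not dual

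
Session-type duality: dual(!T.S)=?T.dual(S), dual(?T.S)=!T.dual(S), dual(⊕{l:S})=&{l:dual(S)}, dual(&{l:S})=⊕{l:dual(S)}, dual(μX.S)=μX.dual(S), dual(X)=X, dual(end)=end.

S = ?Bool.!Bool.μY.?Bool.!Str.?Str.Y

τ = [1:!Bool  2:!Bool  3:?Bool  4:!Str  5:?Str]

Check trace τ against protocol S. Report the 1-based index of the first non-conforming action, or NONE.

1

[1] got !Bool, protocol expects ?Bool  ✗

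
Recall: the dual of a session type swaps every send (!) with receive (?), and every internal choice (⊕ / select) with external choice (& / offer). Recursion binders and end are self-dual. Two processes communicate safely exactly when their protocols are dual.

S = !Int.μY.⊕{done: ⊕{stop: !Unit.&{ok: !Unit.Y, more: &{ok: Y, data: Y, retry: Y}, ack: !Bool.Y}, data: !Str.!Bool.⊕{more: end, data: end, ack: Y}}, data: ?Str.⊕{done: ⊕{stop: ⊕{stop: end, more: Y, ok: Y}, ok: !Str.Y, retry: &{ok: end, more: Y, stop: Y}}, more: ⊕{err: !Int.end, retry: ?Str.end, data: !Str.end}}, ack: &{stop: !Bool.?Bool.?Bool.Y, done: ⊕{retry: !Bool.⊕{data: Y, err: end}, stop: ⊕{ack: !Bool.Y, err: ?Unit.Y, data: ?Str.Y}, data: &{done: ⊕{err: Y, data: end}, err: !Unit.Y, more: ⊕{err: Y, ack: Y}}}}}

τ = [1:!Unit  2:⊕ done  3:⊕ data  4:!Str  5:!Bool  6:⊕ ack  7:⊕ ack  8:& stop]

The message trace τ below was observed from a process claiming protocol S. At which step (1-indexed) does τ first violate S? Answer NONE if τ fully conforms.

step 1: got !Unit, protocol expects !Int  ✗

1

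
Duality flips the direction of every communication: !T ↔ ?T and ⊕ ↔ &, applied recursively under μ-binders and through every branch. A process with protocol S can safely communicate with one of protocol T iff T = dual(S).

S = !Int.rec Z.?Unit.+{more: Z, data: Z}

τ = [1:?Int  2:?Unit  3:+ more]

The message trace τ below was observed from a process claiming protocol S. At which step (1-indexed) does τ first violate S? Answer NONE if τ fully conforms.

@1 got ?Int, protocol expects !Int  ✗

1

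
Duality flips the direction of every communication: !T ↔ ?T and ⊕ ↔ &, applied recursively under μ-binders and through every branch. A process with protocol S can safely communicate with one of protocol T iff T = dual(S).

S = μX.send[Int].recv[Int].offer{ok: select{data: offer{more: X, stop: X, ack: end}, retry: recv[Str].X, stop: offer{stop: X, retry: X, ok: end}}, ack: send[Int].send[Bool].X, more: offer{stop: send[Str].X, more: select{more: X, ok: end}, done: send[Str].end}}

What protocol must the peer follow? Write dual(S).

μX.recv[Int].send[Int].select{ok: offer{data: select{more: X, stop: X, ack: end}, retry: send[Str].X, stop: select{stop: X, retry: X, ok: end}}, ack: recv[Int].recv[Bool].X, more: select{stop: recv[Str].X, more: offer{more: X, ok: end}, done: recv[Str].end}}

μX → μX  (μ self-dual)
  send[Int] → recv[Int]
    recv[Int] → send[Int]
      offer{ok,ack,more} → select{ok,ack,more}  (external→internal)
        [ok]
          select{data,retry,stop} → offer{data,retry,stop}  (⊕→&)
            [data]
              offer{more,stop,ack} → select{more,stop,ack}  (external→internal)
                [more]
                  X self-dual
                [stop]
                  X self-dual
                [ack]
                  end self-dual
            [retry]
              recv[Str] → send[Str]
                X self-dual
            [stop]
              offer{stop,retry,ok} → select{stop,retry,ok}  (external→internal)
                [stop]
                  X self-dual
                [retry]
                  X self-dual
                [ok]
                  end self-dual
        [ack]
          send[Int] → recv[Int]
            send[Bool] → recv[Bool]
              X self-dual
        [more]
          offer{stop,more,done} → select{stop,more,done}  (external→internal)
            [stop]
              send[Str] → recv[Str]
                X self-dual
            [more]
              select{more,ok} → offer{more,ok}  (⊕→&)
                [more]
                  X self-dual
                [ok]
                  end self-dual
            [done]
              send[Str] → recv[Str]
                end self-dual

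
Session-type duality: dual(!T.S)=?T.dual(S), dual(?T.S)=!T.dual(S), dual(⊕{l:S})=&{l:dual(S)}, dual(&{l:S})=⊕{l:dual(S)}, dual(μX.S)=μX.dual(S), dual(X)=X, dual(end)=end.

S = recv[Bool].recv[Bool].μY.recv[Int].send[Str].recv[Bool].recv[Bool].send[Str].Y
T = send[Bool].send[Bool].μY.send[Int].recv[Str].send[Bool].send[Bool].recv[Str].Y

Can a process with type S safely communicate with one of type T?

recv[Bool] vs send[Bool]  match
  recv[Bool] vs send[Bool]  match
    μY vs μY  match (rec unchanged)
      recv[Int] vs send[Int]  match
        send[Str] vs recv[Str]  match
          recv[Bool] vs send[Bool]  match
            recv[Bool] vs send[Bool]  match
              send[Str] vs recv[Str]  match
                Y vs Y  match

YES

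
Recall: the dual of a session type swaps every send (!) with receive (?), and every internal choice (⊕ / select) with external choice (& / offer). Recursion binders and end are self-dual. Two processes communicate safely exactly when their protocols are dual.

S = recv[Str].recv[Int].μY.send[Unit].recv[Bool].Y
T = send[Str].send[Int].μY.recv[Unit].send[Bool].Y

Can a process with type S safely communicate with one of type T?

recv[Str] vs send[Str]  ok
  recv[Int] vs send[Int]  ok
    μY vs μY  ok (μ self-dual)
      send[Unit] vs recv[Unit]  ok
        recv[Bool] vs send[Bool]  ok
          Y vs Y  ok

YES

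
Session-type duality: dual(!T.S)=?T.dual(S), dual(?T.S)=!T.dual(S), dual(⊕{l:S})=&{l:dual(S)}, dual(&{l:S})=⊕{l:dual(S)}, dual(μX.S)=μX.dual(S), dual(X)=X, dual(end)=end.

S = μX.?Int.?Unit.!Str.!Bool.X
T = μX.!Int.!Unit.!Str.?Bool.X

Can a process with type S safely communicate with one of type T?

NO

μX | μX  match (μ self-dual)
  ?Int | !Int  match
    ?Unit | !Unit  match
      !Str | !Str  ✗ same direction on both sides — not dual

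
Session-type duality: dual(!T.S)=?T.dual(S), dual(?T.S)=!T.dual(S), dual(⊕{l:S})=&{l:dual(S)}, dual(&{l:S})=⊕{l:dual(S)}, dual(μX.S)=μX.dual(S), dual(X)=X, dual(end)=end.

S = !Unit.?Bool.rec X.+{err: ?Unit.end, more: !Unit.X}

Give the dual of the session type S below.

?Unit.!Bool.rec X.&{err: !Unit.end, more: ?Unit.X}

!Unit ↦ ?Unit
  ?Bool ↦ !Bool
    rec X ↦ rec X  (μ self-dual)
      +{err,more} ↦ &{err,more}  (internal→external)
        case err:
          ?Unit ↦ !Unit
            end self-dual
        case more:
          !Unit ↦ ?Unit
            X self-dual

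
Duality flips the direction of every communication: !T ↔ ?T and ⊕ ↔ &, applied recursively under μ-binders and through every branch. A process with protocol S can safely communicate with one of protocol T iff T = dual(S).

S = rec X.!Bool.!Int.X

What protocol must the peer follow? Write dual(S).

rec X = rec X  (binder kept)
  !Bool = ?Bool
    !Int = ?Int
      X self-dual

rec X.?Bool.?Int.X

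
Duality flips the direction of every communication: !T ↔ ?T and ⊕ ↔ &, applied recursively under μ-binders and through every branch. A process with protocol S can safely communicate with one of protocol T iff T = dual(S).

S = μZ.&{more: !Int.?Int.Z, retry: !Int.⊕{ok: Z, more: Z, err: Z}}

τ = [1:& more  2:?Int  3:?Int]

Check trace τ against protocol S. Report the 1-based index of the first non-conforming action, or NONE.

step 1: & more  match  residual = !Int.?Int.μZ.…
step 2: got ?Int, protocol expects !Int  ✗

2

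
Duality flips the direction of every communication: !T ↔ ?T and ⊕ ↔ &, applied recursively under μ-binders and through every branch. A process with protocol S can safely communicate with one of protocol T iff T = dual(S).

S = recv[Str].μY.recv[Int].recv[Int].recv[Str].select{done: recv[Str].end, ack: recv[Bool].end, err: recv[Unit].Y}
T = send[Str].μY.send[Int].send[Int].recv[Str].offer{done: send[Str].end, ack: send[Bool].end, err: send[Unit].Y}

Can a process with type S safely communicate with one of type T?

NO

recv[Str] | send[Str]  match
  μY | μY  match (μ self-dual)
    recv[Int] | send[Int]  match
      recv[Int] | send[Int]  match
        recv[Str] | recv[Str]  ✗ same direction on both sides — not dual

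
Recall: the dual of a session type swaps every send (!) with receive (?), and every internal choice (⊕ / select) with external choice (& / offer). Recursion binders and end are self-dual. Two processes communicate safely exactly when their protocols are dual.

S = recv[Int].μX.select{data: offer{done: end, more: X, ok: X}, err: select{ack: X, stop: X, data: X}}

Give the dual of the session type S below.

recv[Int] = send[Int]
  μX = μX  (binder kept)
    select{data,err} = offer{data,err}  (select→offer)
      • data:
        offer{done,more,ok} = select{done,more,ok}  (external→internal)
          • done:
            end ↦ end
          • more:
            X ↦ X
          • ok:
            X ↦ X
      • err:
        select{ack,stop,data} = offer{ack,stop,data}  (select→offer)
          • ack:
            X ↦ X
          • stop:
            X ↦ X
          • data:
            X ↦ X

send[Int].μX.offer{data: select{done: end, more: X, ok: X}, err: offer{ack: X, stop: X, data: X}}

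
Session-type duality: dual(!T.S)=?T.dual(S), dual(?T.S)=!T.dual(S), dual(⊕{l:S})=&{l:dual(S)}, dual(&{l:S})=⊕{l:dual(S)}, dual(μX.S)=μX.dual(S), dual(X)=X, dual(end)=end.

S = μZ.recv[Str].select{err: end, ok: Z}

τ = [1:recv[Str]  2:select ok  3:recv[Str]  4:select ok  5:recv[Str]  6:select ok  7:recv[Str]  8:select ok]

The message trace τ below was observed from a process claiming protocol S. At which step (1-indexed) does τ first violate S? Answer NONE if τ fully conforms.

NONE

[1] recv[Str]  match  now at select{err: end, ok: μZ.…}
[2] select ok  match  now at μZ.…
[3] recv[Str]  match  now at select{err: end, ok: μZ.…}
[4] select ok  match  now at μZ.…
[5] recv[Str]  match  now at select{err: end, ok: μZ.…}
[6] select ok  match  now at μZ.…
[7] recv[Str]  match  now at select{err: end, ok: μZ.…}
[8] select ok  match  now at μZ.…
trace exhausted — no violation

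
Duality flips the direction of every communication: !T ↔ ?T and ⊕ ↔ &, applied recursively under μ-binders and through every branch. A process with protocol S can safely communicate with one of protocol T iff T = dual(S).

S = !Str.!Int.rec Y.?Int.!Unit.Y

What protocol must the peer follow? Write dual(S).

!Str = ?Str
  !Int = ?Int
    rec Y = rec Y  (binder kept)
      ?Int = !Int
        !Unit = ?Unit
          dual(Y) = Y

?Str.?Int.rec Y.!Int.?Unit.Y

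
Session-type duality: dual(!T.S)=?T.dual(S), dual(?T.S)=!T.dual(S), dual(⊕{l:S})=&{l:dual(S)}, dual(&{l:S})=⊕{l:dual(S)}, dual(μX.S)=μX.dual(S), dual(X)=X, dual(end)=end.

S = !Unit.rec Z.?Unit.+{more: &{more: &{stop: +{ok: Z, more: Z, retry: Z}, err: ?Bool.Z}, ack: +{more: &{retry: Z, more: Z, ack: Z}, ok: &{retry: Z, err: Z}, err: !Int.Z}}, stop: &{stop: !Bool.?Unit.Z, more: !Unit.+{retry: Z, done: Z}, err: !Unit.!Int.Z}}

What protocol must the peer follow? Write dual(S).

?Unit.rec Z.!Unit.&{more: +{more: +{stop: &{ok: Z, more: Z, retry: Z}, err: !Bool.Z}, ack: &{more: +{retry: Z, more: Z, ack: Z}, ok: +{retry: Z, err: Z}, err: ?Int.Z}}, stop: +{stop: ?Bool.!Unit.Z, more: ?Unit.&{retry: Z, done: Z}, err: ?Unit.?Int.Z}}

!Unit ↦ ?Unit
  rec Z ↦ rec Z  (μ self-dual)
    ?Unit ↦ !Unit
      +{more,stop} ↦ &{more,stop}  (select→offer)
        [more]
          &{more,ack} ↦ +{more,ack}  (offer→select)
            [more]
              &{stop,err} ↦ +{stop,err}  (offer→select)
                [stop]
                  +{ok,more,retry} ↦ &{ok,more,retry}  (select→offer)
                    [ok]
                      Z ↦ Z
                    [more]
                      Z ↦ Z
                    [retry]
                      Z ↦ Z
                [err]
                  ?Bool ↦ !Bool
                    Z ↦ Z
            [ack]
              +{more,ok,err} ↦ &{more,ok,err}  (select→offer)
                [more]
                  &{retry,more,ack} ↦ +{retry,more,ack}  (offer→select)
                    [retry]
                      Z ↦ Z
                    [more]
                      Z ↦ Z
                    [ack]
                      Z ↦ Z
                [ok]
                  &{retry,err} ↦ +{retry,err}  (offer→select)
                    [retry]
                      Z ↦ Z
                    [err]
                      Z ↦ Z
                [err]
                  !Int ↦ ?Int
                    Z ↦ Z
        [stop]
          &{stop,more,err} ↦ +{stop,more,err}  (offer→select)
            [stop]
              !Bool ↦ ?Bool
                ?Unit ↦ !Unit
                  Z ↦ Z
            [more]
              !Unit ↦ ?Unit
                +{retry,done} ↦ &{retry,done}  (select→offer)
                  [retry]
                    Z ↦ Z
                  [done]
                    Z ↦ Z
            [err]
              !Unit ↦ ?Unit
                !Int ↦ ?Int
                  Z ↦ Z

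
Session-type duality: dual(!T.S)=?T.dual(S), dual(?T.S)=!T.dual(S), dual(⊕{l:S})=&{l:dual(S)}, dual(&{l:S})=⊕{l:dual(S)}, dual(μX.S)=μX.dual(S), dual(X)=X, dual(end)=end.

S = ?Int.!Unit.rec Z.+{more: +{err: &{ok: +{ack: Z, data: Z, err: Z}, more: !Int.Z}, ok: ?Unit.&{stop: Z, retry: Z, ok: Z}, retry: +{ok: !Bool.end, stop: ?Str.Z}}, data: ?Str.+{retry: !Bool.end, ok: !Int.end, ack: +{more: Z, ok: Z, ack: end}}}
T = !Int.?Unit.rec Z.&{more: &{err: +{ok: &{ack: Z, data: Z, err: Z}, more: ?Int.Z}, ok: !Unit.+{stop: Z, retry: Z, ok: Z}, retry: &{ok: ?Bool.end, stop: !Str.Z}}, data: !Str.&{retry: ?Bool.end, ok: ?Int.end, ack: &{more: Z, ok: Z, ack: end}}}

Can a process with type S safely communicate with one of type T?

?Int | !Int  ✓
  !Unit | ?Unit  ✓
    rec Z | rec Z  ✓ (rec unchanged)
      +{more,data} | &{more,data}  ✓ label sets agree
        • more:
          +{err,ok,retry} | &{err,ok,retry}  ✓ label sets agree
            • err:
              &{ok,more} | +{ok,more}  ✓ label sets agree
                • ok:
                  +{ack,data,err} | &{ack,data,err}  ✓ label sets agree
                    • ack:
                      Z | Z  ✓
                    • data:
                      Z | Z  ✓
                    • err:
                      Z | Z  ✓
                • more:
                  !Int | ?Int  ✓
                    Z | Z  ✓
            • ok:
              ?Unit | !Unit  ✓
                &{stop,retry,ok} | +{stop,retry,ok}  ✓ label sets agree
                  • stop:
                    Z | Z  ✓
                  • retry:
                    Z | Z  ✓
                  • ok:
                    Z | Z  ✓
            • retry:
              +{ok,stop} | &{ok,stop}  ✓ label sets agree
                • ok:
                  !Bool | ?Bool  ✓
                    end | end  ✓
                • stop:
                  ?Str | !Str  ✓
                    Z | Z  ✓
        • data:
          ?Str | !Str  ✓
            +{retry,ok,ack} | &{retry,ok,ack}  ✓ label sets agree
              • retry:
                !Bool | ?Bool  ✓
                  end | end  ✓
              • ok:
                !Int | ?Int  ✓
                  end | end  ✓
              • ack:
                +{more,ok,ack} | &{more,ok,ack}  ✓ label sets agree
                  • more:
                    Z | Z  ✓
                  • ok:
                    Z | Z  ✓
                  • ack:
                    end | end  ✓

YES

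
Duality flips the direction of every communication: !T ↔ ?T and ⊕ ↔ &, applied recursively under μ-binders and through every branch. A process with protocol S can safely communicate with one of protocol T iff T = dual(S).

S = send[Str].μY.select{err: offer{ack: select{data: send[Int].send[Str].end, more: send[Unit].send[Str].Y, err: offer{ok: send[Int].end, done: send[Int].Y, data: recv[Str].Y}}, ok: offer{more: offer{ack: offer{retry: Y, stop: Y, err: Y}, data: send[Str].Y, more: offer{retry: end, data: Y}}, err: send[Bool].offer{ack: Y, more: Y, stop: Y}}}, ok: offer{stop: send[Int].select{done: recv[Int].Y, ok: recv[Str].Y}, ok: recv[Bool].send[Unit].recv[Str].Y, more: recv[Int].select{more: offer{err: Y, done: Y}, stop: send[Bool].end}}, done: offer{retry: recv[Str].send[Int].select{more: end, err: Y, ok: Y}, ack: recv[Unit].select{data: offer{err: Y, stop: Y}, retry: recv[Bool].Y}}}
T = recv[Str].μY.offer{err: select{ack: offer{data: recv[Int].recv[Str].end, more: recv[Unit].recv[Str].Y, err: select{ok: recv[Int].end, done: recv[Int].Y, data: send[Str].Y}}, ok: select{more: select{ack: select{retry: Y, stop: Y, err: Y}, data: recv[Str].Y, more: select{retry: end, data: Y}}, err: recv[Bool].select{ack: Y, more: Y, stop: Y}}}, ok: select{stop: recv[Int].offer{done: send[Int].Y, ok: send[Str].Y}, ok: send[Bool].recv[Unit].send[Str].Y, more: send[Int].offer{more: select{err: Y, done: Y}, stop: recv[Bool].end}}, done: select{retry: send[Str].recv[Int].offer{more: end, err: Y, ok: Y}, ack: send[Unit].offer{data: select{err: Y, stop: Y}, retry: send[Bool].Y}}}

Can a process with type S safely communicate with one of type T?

YES

send[Str] | recv[Str]  ok
  μY | μY  ok (μ self-dual)
    select{err,ok,done} | offer{err,ok,done}  ok same labels
      • err:
        offer{ack,ok} | select{ack,ok}  ok same labels
          • ack:
            select{data,more,err} | offer{data,more,err}  ok same labels
              • data:
                send[Int] | recv[Int]  ok
                  send[Str] | recv[Str]  ok
                    end | end  ok
              • more:
                send[Unit] | recv[Unit]  ok
                  send[Str] | recv[Str]  ok
                    Y | Y  ok
              • err:
                offer{ok,done,data} | select{ok,done,data}  ok same labels
                  • ok:
                    send[Int] | recv[Int]  ok
                      end | end  ok
                  • done:
                    send[Int] | recv[Int]  ok
                      Y | Y  ok
                  • data:
                    recv[Str] | send[Str]  ok
                      Y | Y  ok
          • ok:
            offer{more,err} | select{more,err}  ok same labels
              • more:
                offer{ack,data,more} | select{ack,data,more}  ok same labels
                  • ack:
                    offer{retry,stop,err} | select{retry,stop,err}  ok same labels
                      • retry:
                        Y | Y  ok
                      • stop:
                        Y | Y  ok
                      • err:
                        Y | Y  ok
                  • data:
                    send[Str] | recv[Str]  ok
                      Y | Y  ok
                  • more:
                    offer{retry,data} | select{retry,data}  ok same labels
                      • retry:
                        end | end  ok
                      • data:
                        Y | Y  ok
              • err:
                send[Bool] | recv[Bool]  ok
                  offer{ack,more,stop} | select{ack,more,stop}  ok same labels
                    • ack:
                      Y | Y  ok
                    • more:
                      Y | Y  ok
                    • stop:
                      Y | Y  ok
      • ok:
        offer{stop,ok,more} | select{stop,ok,more}  ok same labels
          • stop:
            send[Int] | recv[Int]  ok
              select{done,ok} | offer{done,ok}  ok same labels
                • done:
                  recv[Int] | send[Int]  ok
                    Y | Y  ok
                • ok:
                  recv[Str] | send[Str]  ok
                    Y | Y  ok
          • ok:
            recv[Bool] | send[Bool]  ok
              send[Unit] | recv[Unit]  ok
                recv[Str] | send[Str]  ok
                  Y | Y  ok
          • more:
            recv[Int] | send[Int]  ok
              select{more,stop} | offer{more,stop}  ok same labels
                • more:
                  offer{err,done} | select{err,done}  ok same labels
                    • err:
                      Y | Y  ok
                    • done:
                      Y | Y  ok
                • stop:
                  send[Bool] | recv[Bool]  ok
                    end | end  ok
      • done:
        offer{retry,ack} | select{retry,ack}  ok same labels
          • retry:
            recv[Str] | send[Str]  ok
              send[Int] | recv[Int]  ok
                select{more,err,ok} | offer{more,err,ok}  ok same labels
                  • more:
                    end | end  ok
                  • err:
                    Y | Y  ok
                  • ok:
                    Y | Y  ok
          • ack:
            recv[Unit] | send[Unit]  ok
              select{data,retry} | offer{data,retry}  ok same labels
                • data:
                  offer{err,stop} | select{err,stop}  ok same labels
                    • err:
                      Y | Y  ok
                    • stop:
                      Y | Y  ok
                • retry:
                  recv[Bool] | send[Bool]  ok
                    Y | Y  ok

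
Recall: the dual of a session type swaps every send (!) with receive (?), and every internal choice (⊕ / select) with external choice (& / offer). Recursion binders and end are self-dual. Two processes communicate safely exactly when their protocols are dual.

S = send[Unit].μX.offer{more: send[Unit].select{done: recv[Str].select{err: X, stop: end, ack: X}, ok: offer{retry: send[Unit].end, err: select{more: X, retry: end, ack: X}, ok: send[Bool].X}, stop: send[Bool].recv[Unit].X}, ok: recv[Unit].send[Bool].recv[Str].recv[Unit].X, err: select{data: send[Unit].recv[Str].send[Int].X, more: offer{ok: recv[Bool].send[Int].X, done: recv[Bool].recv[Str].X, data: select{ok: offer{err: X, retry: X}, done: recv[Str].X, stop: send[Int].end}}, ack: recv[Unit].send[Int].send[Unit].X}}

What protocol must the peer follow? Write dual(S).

recv[Unit].μX.select{more: recv[Unit].offer{done: send[Str].offer{err: X, stop: end, ack: X}, ok: select{retry: recv[Unit].end, err: offer{more: X, retry: end, ack: X}, ok: recv[Bool].X}, stop: recv[Bool].send[Unit].X}, ok: send[Unit].recv[Bool].send[Str].send[Unit].X, err: offer{data: recv[Unit].send[Str].recv[Int].X, more: select{ok: send[Bool].recv[Int].X, done: send[Bool].send[Str].X, data: offer{ok: select{err: X, retry: X}, done: send[Str].X, stop: recv[Int].end}}, ack: send[Unit].recv[Int].recv[Unit].X}}

send[Unit] ↦ recv[Unit]
  μX ↦ μX  (binder kept)
    offer{more,ok,err} ↦ select{more,ok,err}  (&→⊕)
      case more:
        send[Unit] ↦ recv[Unit]
          select{done,ok,stop} ↦ offer{done,ok,stop}  (select→offer)
            case done:
              recv[Str] ↦ send[Str]
                select{err,stop,ack} ↦ offer{err,stop,ack}  (select→offer)
                  case err:
                    X self-dual
                  case stop:
                    end self-dual
                  case ack:
                    X self-dual
            case ok:
              offer{retry,err,ok} ↦ select{retry,err,ok}  (&→⊕)
                case retry:
                  send[Unit] ↦ recv[Unit]
                    end self-dual
                case err:
                  select{more,retry,ack} ↦ offer{more,retry,ack}  (select→offer)
                    case more:
                      X self-dual
                    case retry:
                      end self-dual
                    case ack:
                      X self-dual
                case ok:
                  send[Bool] ↦ recv[Bool]
                    X self-dual
            case stop:
              send[Bool] ↦ recv[Bool]
                recv[Unit] ↦ send[Unit]
                  X self-dual
      case ok:
        recv[Unit] ↦ send[Unit]
          send[Bool] ↦ recv[Bool]
            recv[Str] ↦ send[Str]
              recv[Unit] ↦ send[Unit]
                X self-dual
      case err:
        select{data,more,ack} ↦ offer{data,more,ack}  (select→offer)
          case data:
            send[Unit] ↦ recv[Unit]
              recv[Str] ↦ send[Str]
                send[Int] ↦ recv[Int]
                  X self-dual
          case more:
            offer{ok,done,data} ↦ select{ok,done,data}  (&→⊕)
              case ok:
                recv[Bool] ↦ send[Bool]
                  send[Int] ↦ recv[Int]
                    X self-dual
              case done:
                recv[Bool] ↦ send[Bool]
                  recv[Str] ↦ send[Str]
                    X self-dual
              case data:
                select{ok,done,stop} ↦ offer{ok,done,stop}  (select→offer)
                  case ok:
                    offer{err,retry} ↦ select{err,retry}  (&→⊕)
                      case err:
                        X self-dual
                      case retry:
                        X self-dual
                  case done:
                    recv[Str] ↦ send[Str]
                      X self-dual
                  case stop:
                    send[Int] ↦ recv[Int]
                      end self-dual
          case ack:
            recv[Unit] ↦ send[Unit]
              send[Int] ↦ recv[Int]
                send[Unit] ↦ recv[Unit]
                  X self-dual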